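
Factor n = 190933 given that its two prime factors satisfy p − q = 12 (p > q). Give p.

443

Since p = q + 12, we have 190933 = q(q + 12), so q² + 12q − 190933 = 0.
Discriminant: 12² + 4·190933 = 144 + 763732 = 763876; √763876 = 874.
q = (−12 + 874)/2 = 431, and p = q + 12 = 443.
Check: 431 · 443 = 190933.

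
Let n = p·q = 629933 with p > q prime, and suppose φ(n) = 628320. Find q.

661

φ(n) = (p−1)(q−1) = n − (p+q) + 1, so p + q = 629933 − 628320 + 1 = 1614.
p and q are the roots of t² − 1614t + 629933 = 0.
Discriminant: 1614² − 4·629933 = 2604996 − 2519732 = 85264; √85264 = 292.
q = (1614 − 292)/2 = 661, p = (1614 + 292)/2 = 953.
Check: 661 · 953 = 629933.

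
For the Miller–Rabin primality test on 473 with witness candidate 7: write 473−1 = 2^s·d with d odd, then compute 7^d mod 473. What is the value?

473 − 1 = 472 = 2^3 · 59, so d = 59.
7^1 ≡ 7 (mod 473)
7^2 ≡ 7^2 = 49 ≡ 49 (mod 473)
7^4 ≡ 49^2 = 2401 ≡ 36 (mod 473)
7^8 ≡ 36^2 = 1296 ≡ 350 (mod 473)
7^16 ≡ 350^2 = 122500 ≡ 466 (mod 473)
7^32 ≡ 466^2 = 217156 ≡ 49 (mod 473)
59 = 32 + 16 + 8 + 2 + 1 in binary powers of 2.
So 7^59 ≡ 49 · 466 · 350 · 49 · 7 ≡ 338 (mod 473).
Squaring chain: 338 → 251 → 92; never reaches −1, so base 7 is a Miller–Rabin witness that 473 is composite.

338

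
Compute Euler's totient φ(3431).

Factor: 3431 = 47 · 73.
φ(3431) = (47−1) · (73−1) = 46 · 72 = 3312.

3312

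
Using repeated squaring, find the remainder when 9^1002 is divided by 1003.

676

9^1 ≡ 9 (mod 1003)
9^2 ≡ 9^2 = 81 ≡ 81 (mod 1003)
9^4 ≡ 81^2 = 6561 ≡ 543 (mod 1003)
9^8 ≡ 543^2 = 294849 ≡ 970 (mod 1003)
9^16 ≡ 970^2 = 940900 ≡ 86 (mod 1003)
9^32 ≡ 86^2 = 7396 ≡ 375 (mod 1003)
9^64 ≡ 375^2 = 140625 ≡ 205 (mod 1003)
9^128 ≡ 205^2 = 42025 ≡ 902 (mod 1003)
9^256 ≡ 902^2 = 813604 ≡ 171 (mod 1003)
9^512 ≡ 171^2 = 29241 ≡ 154 (mod 1003)
1002 = 512 + 256 + 128 + 64 + 32 + 8 + 2 in binary powers of 2.
So 9^1002 ≡ 154 · 171 · 902 · 205 · 375 · 970 · 81 ≡ 676 (mod 1003).
Since 676 ≠ 1, base 9 is a Fermat witness: 1003 is composite.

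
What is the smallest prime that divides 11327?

47

11327 is odd.
Digit sum 14, not divisible by 3.
Ends in 7: not divisible by 5.
7: 11327 = 7·1618 + 1
11: 11327 = 11·1029 + 8
13: 11327 = 13·871 + 4
17: 11327 = 17·666 + 5
19: 11327 = 19·596 + 3
23: 11327 = 23·492 + 11
29: 11327 = 29·390 + 17
31: 11327 = 31·365 + 12
37: 11327 = 37·306 + 5
41: 11327 = 41·276 + 11
43: 11327 = 43·263 + 18
47: 11327 = 47·241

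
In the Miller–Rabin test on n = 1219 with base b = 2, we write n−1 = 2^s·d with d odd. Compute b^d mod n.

1219 − 1 = 1218 = 2^1 · 609, so d = 609.
2^1 ≡ 2 (mod 1219)
2^2 ≡ 2^2 = 4 ≡ 4 (mod 1219)
2^4 ≡ 4^2 = 16 ≡ 16 (mod 1219)
2^8 ≡ 16^2 = 256 ≡ 256 (mod 1219)
2^16 ≡ 256^2 = 65536 ≡ 929 (mod 1219)
2^32 ≡ 929^2 = 863041 ≡ 1208 (mod 1219)
2^64 ≡ 1208^2 = 1459264 ≡ 121 (mod 1219)
2^128 ≡ 121^2 = 14641 ≡ 13 (mod 1219)
2^256 ≡ 13^2 = 169 ≡ 169 (mod 1219)
2^512 ≡ 169^2 = 28561 ≡ 524 (mod 1219)
609 = 512 + 64 + 32 + 1 in binary powers of 2.
So 2^609 ≡ 524 · 121 · 1208 · 2 ≡ 867 (mod 1219).
Squaring chain: 867; never reaches −1, so base 2 is a Miller–Rabin witness that 1219 is composite.

867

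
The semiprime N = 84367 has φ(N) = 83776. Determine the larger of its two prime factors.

353

φ(n) = (p−1)(q−1) = n − (p+q) + 1, so p + q = 84367 − 83776 + 1 = 592.
p and q are the roots of t² − 592t + 84367 = 0.
Discriminant: 592² − 4·84367 = 350464 − 337468 = 12996; √12996 = 114.
q = (592 − 114)/2 = 239, p = (592 + 114)/2 = 353.
Check: 239 · 353 = 84367.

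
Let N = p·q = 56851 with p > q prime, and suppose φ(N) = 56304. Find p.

409

φ(n) = (p−1)(q−1) = n − (p+q) + 1, so p + q = 56851 − 56304 + 1 = 548.
p and q are the roots of t² − 548t + 56851 = 0.
Discriminant: 548² − 4·56851 = 300304 − 227404 = 72900; √72900 = 270.
q = (548 − 270)/2 = 139, p = (548 + 270)/2 = 409.
Check: 139 · 409 = 56851.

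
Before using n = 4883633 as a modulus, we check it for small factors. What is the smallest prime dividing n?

4883633 is odd.
Digit sum 35, not divisible by 3.
Ends in 3: not divisible by 5.
7: 4883633 = 7·697661 + 6
11: 4883633 = 11·443966 + 7
13: 4883633 = 13·375664 + 1
17: 4883633 = 17·287272 + 9
19: 4883633 = 19·257033 + 6
23: 4883633 = 23·212331 + 20
29: 4883633 = 29·168401 + 4
31: 4883633 = 31·157536 + 17
37: 4883633 = 37·131990 + 3
41: 4883633 = 41·119113

41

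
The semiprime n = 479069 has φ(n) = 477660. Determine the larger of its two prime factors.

φ(n) = (p−1)(q−1) = n − (p+q) + 1, so p + q = 479069 − 477660 + 1 = 1410.
p and q are the roots of t² − 1410t + 479069 = 0.
Discriminant: 1410² − 4·479069 = 1988100 − 1916276 = 71824; √71824 = 268.
q = (1410 − 268)/2 = 571, p = (1410 + 268)/2 = 839.
Check: 571 · 839 = 479069.

839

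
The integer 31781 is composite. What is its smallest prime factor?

61

31781 is odd.
Digit sum 20, not divisible by 3.
Ends in 1: not divisible by 5.
7: 31781 = 7·4540 + 1
11: 31781 = 11·2889 + 2
13: 31781 = 13·2444 + 9
17: 31781 = 17·1869 + 8
19: 31781 = 19·1672 + 13
23: 31781 = 23·1381 + 18
29: 31781 = 29·1095 + 26
31: 31781 = 31·1025 + 6
37: 31781 = 37·858 + 35
41: 31781 = 41·775 + 6
43: 31781 = 43·739 + 4
47: 31781 = 47·676 + 9
53: 31781 = 53·599 + 34
59: 31781 = 59·538 + 39
61: 31781 = 61·521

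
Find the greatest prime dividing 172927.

172927 = 29 · 5963
5963 = 67 · 89
89 is prime.
So 172927 = 29 · 67 · 89; the largest prime factor is 89.

89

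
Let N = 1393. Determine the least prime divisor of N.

7

1393 is odd.
Digit sum 16, not divisible by 3.
Ends in 3: not divisible by 5.
7: 1393 = 7·199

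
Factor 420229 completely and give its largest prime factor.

420229 = 61 · 6889
6889 = 83 · 83
83 = 83 · 1
So 420229 = 61 · 83^2; the largest prime factor is 83.

83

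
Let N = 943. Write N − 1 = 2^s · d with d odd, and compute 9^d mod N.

278

943 − 1 = 942 = 2^1 · 471, so d = 471.
9^1 ≡ 9 (mod 943)
9^2 ≡ 9^2 = 81 ≡ 81 (mod 943)
9^4 ≡ 81^2 = 6561 ≡ 903 (mod 943)
9^8 ≡ 903^2 = 815409 ≡ 657 (mod 943)
9^16 ≡ 657^2 = 431649 ≡ 698 (mod 943)
9^32 ≡ 698^2 = 487204 ≡ 616 (mod 943)
9^64 ≡ 616^2 = 379456 ≡ 370 (mod 943)
9^128 ≡ 370^2 = 136900 ≡ 165 (mod 943)
9^256 ≡ 165^2 = 27225 ≡ 821 (mod 943)
471 = 256 + 128 + 64 + 16 + 4 + 2 + 1 in binary powers of 2.
So 9^471 ≡ 821 · 165 · 370 · 698 · 903 · 81 · 9 ≡ 278 (mod 943).
Squaring chain: 278; never reaches −1, so base 9 is a Miller–Rabin witness that 943 is composite.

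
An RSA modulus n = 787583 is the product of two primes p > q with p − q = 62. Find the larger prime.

919

Since p = q + 62, we have 787583 = q(q + 62), so q² + 62q − 787583 = 0.
Discriminant: 62² + 4·787583 = 3844 + 3150332 = 3154176; √3154176 = 1776.
q = (−62 + 1776)/2 = 857, and p = q + 62 = 919.
Check: 857 · 919 = 787583.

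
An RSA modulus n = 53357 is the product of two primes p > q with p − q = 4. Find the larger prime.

233

Since p = q + 4, we have 53357 = q(q + 4), so q² + 4q − 53357 = 0.
Discriminant: 4² + 4·53357 = 16 + 213428 = 213444; √213444 = 462.
q = (−4 + 462)/2 = 229, and p = q + 4 = 233.
Check: 229 · 233 = 53357.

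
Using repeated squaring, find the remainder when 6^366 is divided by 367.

1

6^1 ≡ 6 (mod 367)
6^2 ≡ 6^2 = 36 ≡ 36 (mod 367)
6^4 ≡ 36^2 = 1296 ≡ 195 (mod 367)
6^8 ≡ 195^2 = 38025 ≡ 224 (mod 367)
6^16 ≡ 224^2 = 50176 ≡ 264 (mod 367)
6^32 ≡ 264^2 = 69696 ≡ 333 (mod 367)
6^64 ≡ 333^2 = 110889 ≡ 55 (mod 367)
6^128 ≡ 55^2 = 3025 ≡ 89 (mod 367)
6^256 ≡ 89^2 = 7921 ≡ 214 (mod 367)
366 = 256 + 64 + 32 + 8 + 4 + 2 in binary powers of 2.
So 6^366 ≡ 214 · 55 · 333 · 224 · 195 · 36 ≡ 1 (mod 367).
Since the result is 1, base 6 gives no evidence that 367 is composite.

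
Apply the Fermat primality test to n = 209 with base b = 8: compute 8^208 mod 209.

8^1 ≡ 8 (mod 209)
8^2 ≡ 8^2 = 64 ≡ 64 (mod 209)
8^4 ≡ 64^2 = 4096 ≡ 125 (mod 209)
8^8 ≡ 125^2 = 15625 ≡ 159 (mod 209)
8^16 ≡ 159^2 = 25281 ≡ 201 (mod 209)
8^32 ≡ 201^2 = 40401 ≡ 64 (mod 209)
8^64 ≡ 64^2 = 4096 ≡ 125 (mod 209)
8^128 ≡ 125^2 = 15625 ≡ 159 (mod 209)
208 = 128 + 64 + 16 in binary powers of 2.
So 8^208 ≡ 159 · 125 · 201 ≡ 49 (mod 209).
Since 49 ≠ 1, base 8 is a Fermat witness: 209 is composite.

49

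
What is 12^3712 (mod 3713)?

12^1 ≡ 12 (mod 3713)
12^2 ≡ 12^2 = 144 ≡ 144 (mod 3713)
12^4 ≡ 144^2 = 20736 ≡ 2171 (mod 3713)
12^8 ≡ 2171^2 = 4713241 ≡ 1444 (mod 3713)
12^16 ≡ 1444^2 = 2085136 ≡ 2143 (mod 3713)
12^32 ≡ 2143^2 = 4592449 ≡ 3181 (mod 3713)
12^64 ≡ 3181^2 = 10118761 ≡ 836 (mod 3713)
12^128 ≡ 836^2 = 698896 ≡ 852 (mod 3713)
12^256 ≡ 852^2 = 725904 ≡ 1869 (mod 3713)
12^512 ≡ 1869^2 = 3493161 ≡ 2941 (mod 3713)
12^1024 ≡ 2941^2 = 8649481 ≡ 1904 (mod 3713)
12^2048 ≡ 1904^2 = 3625216 ≡ 1328 (mod 3713)
3712 = 2048 + 1024 + 512 + 128 in binary powers of 2.
So 12^3712 ≡ 1328 · 1904 · 2941 · 852 ≡ 3698 (mod 3713).
Since 3698 ≠ 1, base 12 is a Fermat witness: 3713 is composite.

3698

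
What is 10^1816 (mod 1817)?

1094

10^1 ≡ 10 (mod 1817)
10^2 ≡ 10^2 = 100 ≡ 100 (mod 1817)
10^4 ≡ 100^2 = 10000 ≡ 915 (mod 1817)
10^8 ≡ 915^2 = 837225 ≡ 1405 (mod 1817)
10^16 ≡ 1405^2 = 1974025 ≡ 763 (mod 1817)
10^32 ≡ 763^2 = 582169 ≡ 729 (mod 1817)
10^64 ≡ 729^2 = 531441 ≡ 877 (mod 1817)
10^128 ≡ 877^2 = 769129 ≡ 538 (mod 1817)
10^256 ≡ 538^2 = 289444 ≡ 541 (mod 1817)
10^512 ≡ 541^2 = 292681 ≡ 144 (mod 1817)
10^1024 ≡ 144^2 = 20736 ≡ 749 (mod 1817)
1816 = 1024 + 512 + 256 + 16 + 8 in binary powers of 2.
So 10^1816 ≡ 749 · 144 · 541 · 763 · 1405 ≡ 1094 (mod 1817).
Since 1094 ≠ 1, base 10 is a Fermat witness: 1817 is composite.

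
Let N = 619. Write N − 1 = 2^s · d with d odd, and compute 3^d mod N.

619 − 1 = 618 = 2^1 · 309, so d = 309.
3^1 ≡ 3 (mod 619)
3^2 ≡ 3^2 = 9 ≡ 9 (mod 619)
3^4 ≡ 9^2 = 81 ≡ 81 (mod 619)
3^8 ≡ 81^2 = 6561 ≡ 371 (mod 619)
3^16 ≡ 371^2 = 137641 ≡ 223 (mod 619)
3^32 ≡ 223^2 = 49729 ≡ 209 (mod 619)
3^64 ≡ 209^2 = 43681 ≡ 351 (mod 619)
3^128 ≡ 351^2 = 123201 ≡ 20 (mod 619)
3^256 ≡ 20^2 = 400 ≡ 400 (mod 619)
309 = 256 + 32 + 16 + 4 + 1 in binary powers of 2.
So 3^309 ≡ 400 · 209 · 223 · 81 · 3 ≡ 618 (mod 619).
Since 3^d ≡ 618 (mod 619), base 3 does not prove 619 composite.

618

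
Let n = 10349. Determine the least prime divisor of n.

10349 is odd.
Digit sum 17, not divisible by 3.
Ends in 9: not divisible by 5.
7: 10349 = 7·1478 + 3
11: 10349 = 11·940 + 9
13: 10349 = 13·796 + 1
17: 10349 = 17·608 + 13
19: 10349 = 19·544 + 13
23: 10349 = 23·449 + 22
29: 10349 = 29·356 + 25
31: 10349 = 31·333 + 26
37: 10349 = 37·279 + 26
41: 10349 = 41·252 + 17
43: 10349 = 43·240 + 29
47: 10349 = 47·220 + 9
53: 10349 = 53·195 + 14
59: 10349 = 59·175 + 24
61: 10349 = 61·169 + 40
67: 10349 = 67·154 + 31
71: 10349 = 71·145 + 54
73: 10349 = 73·141 + 56
79: 10349 = 79·131

79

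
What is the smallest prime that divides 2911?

41

2911 is odd.
Digit sum 13, not divisible by 3.
Ends in 1: not divisible by 5.
7: 2911 = 7·415 + 6
11: 2911 = 11·264 + 7
13: 2911 = 13·223 + 12
17: 2911 = 17·171 + 4
19: 2911 = 19·153 + 4
23: 2911 = 23·126 + 13
29: 2911 = 29·100 + 11
31: 2911 = 31·93 + 28
37: 2911 = 37·78 + 25
41: 2911 = 41·71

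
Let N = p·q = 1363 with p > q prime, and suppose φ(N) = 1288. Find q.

φ(n) = (p−1)(q−1) = n − (p+q) + 1, so p + q = 1363 − 1288 + 1 = 76.
p and q are the roots of t² − 76t + 1363 = 0.
Discriminant: 76² − 4·1363 = 5776 − 5452 = 324; √324 = 18.
q = (76 − 18)/2 = 29, p = (76 + 18)/2 = 47.
Check: 29 · 47 = 1363.

29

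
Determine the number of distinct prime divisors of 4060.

4060 = 2^2 · 1015
1015 = 5 · 203
203 = 7 · 29
4060 = 2^2 · 5 · 7 · 29, which has 4 distinct prime factors.

4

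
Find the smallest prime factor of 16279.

16279 is odd.
Digit sum 25, not divisible by 3.
Ends in 9: not divisible by 5.
7: 16279 = 7·2325 + 4
11: 16279 = 11·1479 + 10
13: 16279 = 13·1252 + 3
17: 16279 = 17·957 + 10
19: 16279 = 19·856 + 15
23: 16279 = 23·707 + 18
29: 16279 = 29·561 + 10
31: 16279 = 31·525 + 4
37: 16279 = 37·439 + 36
41: 16279 = 41·397 + 2
43: 16279 = 43·378 + 25
47: 16279 = 47·346 + 17
53: 16279 = 53·307 + 8
59: 16279 = 59·275 + 54
61: 16279 = 61·266 + 53
67: 16279 = 67·242 + 65
71: 16279 = 71·229 + 20
73: 16279 = 73·223

73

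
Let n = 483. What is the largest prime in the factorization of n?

23

483 = 3 · 161
161 = 7 · 23
23 is prime.
So 483 = 3 · 7 · 23; the largest prime factor is 23.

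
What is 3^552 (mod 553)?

176

3^1 ≡ 3 (mod 553)
3^2 ≡ 3^2 = 9 ≡ 9 (mod 553)
3^4 ≡ 9^2 = 81 ≡ 81 (mod 553)
3^8 ≡ 81^2 = 6561 ≡ 478 (mod 553)
3^16 ≡ 478^2 = 228484 ≡ 95 (mod 553)
3^32 ≡ 95^2 = 9025 ≡ 177 (mod 553)
3^64 ≡ 177^2 = 31329 ≡ 361 (mod 553)
3^128 ≡ 361^2 = 130321 ≡ 366 (mod 553)
3^256 ≡ 366^2 = 133956 ≡ 130 (mod 553)
3^512 ≡ 130^2 = 16900 ≡ 310 (mod 553)
552 = 512 + 32 + 8 in binary powers of 2.
So 3^552 ≡ 310 · 177 · 478 ≡ 176 (mod 553).
Since 176 ≠ 1, base 3 is a Fermat witness: 553 is composite.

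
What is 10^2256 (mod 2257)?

10^1 ≡ 10 (mod 2257)
10^2 ≡ 10^2 = 100 ≡ 100 (mod 2257)
10^4 ≡ 100^2 = 10000 ≡ 972 (mod 2257)
10^8 ≡ 972^2 = 944784 ≡ 1358 (mod 2257)
10^16 ≡ 1358^2 = 1844164 ≡ 195 (mod 2257)
10^32 ≡ 195^2 = 38025 ≡ 1913 (mod 2257)
10^64 ≡ 1913^2 = 3659569 ≡ 972 (mod 2257)
10^128 ≡ 972^2 = 944784 ≡ 1358 (mod 2257)
10^256 ≡ 1358^2 = 1844164 ≡ 195 (mod 2257)
10^512 ≡ 195^2 = 38025 ≡ 1913 (mod 2257)
10^1024 ≡ 1913^2 = 3659569 ≡ 972 (mod 2257)
10^2048 ≡ 972^2 = 944784 ≡ 1358 (mod 2257)
2256 = 2048 + 128 + 64 + 16 in binary powers of 2.
So 10^2256 ≡ 1358 · 1358 · 972 · 195 ≡ 1925 (mod 2257).
Since 1925 ≠ 1, base 10 is a Fermat witness: 2257 is composite.

1925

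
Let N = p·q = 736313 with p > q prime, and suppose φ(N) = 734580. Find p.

φ(n) = (p−1)(q−1) = n − (p+q) + 1, so p + q = 736313 − 734580 + 1 = 1734.
p and q are the roots of t² − 1734t + 736313 = 0.
Discriminant: 1734² − 4·736313 = 3006756 − 2945252 = 61504; √61504 = 248.
q = (1734 − 248)/2 = 743, p = (1734 + 248)/2 = 991.
Check: 743 · 991 = 736313.

991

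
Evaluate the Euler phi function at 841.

Factor: 841 = 29^2.
φ(841) = 29^1·(29−1) = 812.

812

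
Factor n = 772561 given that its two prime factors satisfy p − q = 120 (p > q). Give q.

821

Since p = q + 120, we have 772561 = q(q + 120), so q² + 120q − 772561 = 0.
Discriminant: 120² + 4·772561 = 14400 + 3090244 = 3104644; √3104644 = 1762.
q = (−120 + 1762)/2 = 821, and p = q + 120 = 941.
Check: 821 · 941 = 772561.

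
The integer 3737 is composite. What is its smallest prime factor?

37

3737 is odd.
Digit sum 20, not divisible by 3.
Ends in 7: not divisible by 5.
7: 3737 = 7·533 + 6
11: 3737 = 11·339 + 8
13: 3737 = 13·287 + 6
17: 3737 = 17·219 + 14
19: 3737 = 19·196 + 13
23: 3737 = 23·162 + 11
29: 3737 = 29·128 + 25
31: 3737 = 31·120 + 17
37: 3737 = 37·101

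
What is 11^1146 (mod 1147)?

593

11^1 ≡ 11 (mod 1147)
11^2 ≡ 11^2 = 121 ≡ 121 (mod 1147)
11^4 ≡ 121^2 = 14641 ≡ 877 (mod 1147)
11^8 ≡ 877^2 = 769129 ≡ 639 (mod 1147)
11^16 ≡ 639^2 = 408321 ≡ 1136 (mod 1147)
11^32 ≡ 1136^2 = 1290496 ≡ 121 (mod 1147)
11^64 ≡ 121^2 = 14641 ≡ 877 (mod 1147)
11^128 ≡ 877^2 = 769129 ≡ 639 (mod 1147)
11^256 ≡ 639^2 = 408321 ≡ 1136 (mod 1147)
11^512 ≡ 1136^2 = 1290496 ≡ 121 (mod 1147)
11^1024 ≡ 121^2 = 14641 ≡ 877 (mod 1147)
1146 = 1024 + 64 + 32 + 16 + 8 + 2 in binary powers of 2.
So 11^1146 ≡ 877 · 877 · 121 · 1136 · 639 · 121 ≡ 593 (mod 1147).
Since 593 ≠ 1, base 11 is a Fermat witness: 1147 is composite.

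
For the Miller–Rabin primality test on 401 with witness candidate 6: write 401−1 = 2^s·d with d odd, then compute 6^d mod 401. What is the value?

371

401 − 1 = 400 = 2^4 · 25, so d = 25.
6^1 ≡ 6 (mod 401)
6^2 ≡ 6^2 = 36 ≡ 36 (mod 401)
6^4 ≡ 36^2 = 1296 ≡ 93 (mod 401)
6^8 ≡ 93^2 = 8649 ≡ 228 (mod 401)
6^16 ≡ 228^2 = 51984 ≡ 255 (mod 401)
25 = 16 + 8 + 1 in binary powers of 2.
So 6^25 ≡ 255 · 228 · 6 ≡ 371 (mod 401).
Squaring chain: 371 → 98 → 381 → 400; reaches −1, so base 6 does not prove 401 composite.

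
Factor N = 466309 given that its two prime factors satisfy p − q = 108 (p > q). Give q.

631

Since p = q + 108, we have 466309 = q(q + 108), so q² + 108q − 466309 = 0.
Discriminant: 108² + 4·466309 = 11664 + 1865236 = 1876900; √1876900 = 1370.
q = (−108 + 1370)/2 = 631, and p = q + 108 = 739.
Check: 631 · 739 = 466309.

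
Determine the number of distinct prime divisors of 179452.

179452 = 2^2 · 44863
44863 = 7 · 6409
6409 = 13 · 493
493 = 17 · 29
179452 = 2^2 · 7 · 13 · 17 · 29, which has 5 distinct prime factors.

5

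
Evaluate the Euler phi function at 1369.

Factor: 1369 = 37^2.
φ(1369) = 37^1·(37−1) = 1332.

1332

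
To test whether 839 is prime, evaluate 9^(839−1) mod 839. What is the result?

1

9^1 ≡ 9 (mod 839)
9^2 ≡ 9^2 = 81 ≡ 81 (mod 839)
9^4 ≡ 81^2 = 6561 ≡ 688 (mod 839)
9^8 ≡ 688^2 = 473344 ≡ 148 (mod 839)
9^16 ≡ 148^2 = 21904 ≡ 90 (mod 839)
9^32 ≡ 90^2 = 8100 ≡ 549 (mod 839)
9^64 ≡ 549^2 = 301401 ≡ 200 (mod 839)
9^128 ≡ 200^2 = 40000 ≡ 567 (mod 839)
9^256 ≡ 567^2 = 321489 ≡ 152 (mod 839)
9^512 ≡ 152^2 = 23104 ≡ 451 (mod 839)
838 = 512 + 256 + 64 + 4 + 2 in binary powers of 2.
So 9^838 ≡ 451 · 152 · 200 · 688 · 81 ≡ 1 (mod 839).
Since the result is 1, base 9 gives no evidence that 839 is composite.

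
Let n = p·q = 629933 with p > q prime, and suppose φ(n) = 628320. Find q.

661

φ(n) = (p−1)(q−1) = n − (p+q) + 1, so p + q = 629933 − 628320 + 1 = 1614.
p and q are the roots of t² − 1614t + 629933 = 0.
Discriminant: 1614² − 4·629933 = 2604996 − 2519732 = 85264; √85264 = 292.
q = (1614 − 292)/2 = 661, p = (1614 + 292)/2 = 953.
Check: 661 · 953 = 629933.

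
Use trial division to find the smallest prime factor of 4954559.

37

4954559 is odd.
Digit sum 41, not divisible by 3.
Ends in 9: not divisible by 5.
7: 4954559 = 7·707794 + 1
11: 4954559 = 11·450414 + 5
13: 4954559 = 13·381119 + 12
17: 4954559 = 17·291444 + 11
19: 4954559 = 19·260766 + 5
23: 4954559 = 23·215415 + 14
29: 4954559 = 29·170846 + 25
31: 4954559 = 31·159824 + 15
37: 4954559 = 37·133907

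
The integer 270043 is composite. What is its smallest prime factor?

23

270043 is odd.
Digit sum 16, not divisible by 3.
Ends in 3: not divisible by 5.
7: 270043 = 7·38577 + 4
11: 270043 = 11·24549 + 4
13: 270043 = 13·20772 + 7
17: 270043 = 17·15884 + 15
19: 270043 = 19·14212 + 15
23: 270043 = 23·11741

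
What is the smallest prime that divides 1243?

1243 is odd.
Digit sum 10, not divisible by 3.
Ends in 3: not divisible by 5.
7: 1243 = 7·177 + 4
11: 1243 = 11·113

11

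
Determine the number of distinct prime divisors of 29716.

29716 = 2^2 · 7429
7429 = 17 · 437
437 = 19 · 23
29716 = 2^2 · 17 · 19 · 23, which has 4 distinct prime factors.

4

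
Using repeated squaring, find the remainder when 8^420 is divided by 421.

1

8^1 ≡ 8 (mod 421)
8^2 ≡ 8^2 = 64 ≡ 64 (mod 421)
8^4 ≡ 64^2 = 4096 ≡ 307 (mod 421)
8^8 ≡ 307^2 = 94249 ≡ 366 (mod 421)
8^16 ≡ 366^2 = 133956 ≡ 78 (mod 421)
8^32 ≡ 78^2 = 6084 ≡ 190 (mod 421)
8^64 ≡ 190^2 = 36100 ≡ 315 (mod 421)
8^128 ≡ 315^2 = 99225 ≡ 290 (mod 421)
8^256 ≡ 290^2 = 84100 ≡ 321 (mod 421)
420 = 256 + 128 + 32 + 4 in binary powers of 2.
So 8^420 ≡ 321 · 290 · 190 · 307 ≡ 1 (mod 421).
Since the result is 1, base 8 gives no evidence that 421 is composite.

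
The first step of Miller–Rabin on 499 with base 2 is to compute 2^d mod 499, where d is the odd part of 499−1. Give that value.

499 − 1 = 498 = 2^1 · 249, so d = 249.
2^1 ≡ 2 (mod 499)
2^2 ≡ 2^2 = 4 ≡ 4 (mod 499)
2^4 ≡ 4^2 = 16 ≡ 16 (mod 499)
2^8 ≡ 16^2 = 256 ≡ 256 (mod 499)
2^16 ≡ 256^2 = 65536 ≡ 167 (mod 499)
2^32 ≡ 167^2 = 27889 ≡ 444 (mod 499)
2^64 ≡ 444^2 = 197136 ≡ 31 (mod 499)
2^128 ≡ 31^2 = 961 ≡ 462 (mod 499)
249 = 128 + 64 + 32 + 16 + 8 + 1 in binary powers of 2.
So 2^249 ≡ 462 · 31 · 444 · 167 · 256 · 2 ≡ 498 (mod 499).
Since 2^d ≡ 498 (mod 499), base 2 does not prove 499 composite.

498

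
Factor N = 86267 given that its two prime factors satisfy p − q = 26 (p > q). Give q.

Since p = q + 26, we have 86267 = q(q + 26), so q² + 26q − 86267 = 0.
Discriminant: 26² + 4·86267 = 676 + 345068 = 345744; √345744 = 588.
q = (−26 + 588)/2 = 281, and p = q + 26 = 307.
Check: 281 · 307 = 86267.

281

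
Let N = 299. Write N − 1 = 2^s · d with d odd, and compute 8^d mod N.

299 − 1 = 298 = 2^1 · 149, so d = 149.
8^1 ≡ 8 (mod 299)
8^2 ≡ 8^2 = 64 ≡ 64 (mod 299)
8^4 ≡ 64^2 = 4096 ≡ 209 (mod 299)
8^8 ≡ 209^2 = 43681 ≡ 27 (mod 299)
8^16 ≡ 27^2 = 729 ≡ 131 (mod 299)
8^32 ≡ 131^2 = 17161 ≡ 118 (mod 299)
8^64 ≡ 118^2 = 13924 ≡ 170 (mod 299)
8^128 ≡ 170^2 = 28900 ≡ 196 (mod 299)
149 = 128 + 16 + 4 + 1 in binary powers of 2.
So 8^149 ≡ 196 · 131 · 209 · 8 ≡ 151 (mod 299).
Squaring chain: 151; never reaches −1, so base 8 is a Miller–Rabin witness that 299 is composite.

151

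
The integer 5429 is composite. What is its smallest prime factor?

5429 is odd.
Digit sum 20, not divisible by 3.
Ends in 9: not divisible by 5.
7: 5429 = 7·775 + 4
11: 5429 = 11·493 + 6
13: 5429 = 13·417 + 8
17: 5429 = 17·319 + 6
19: 5429 = 19·285 + 14
23: 5429 = 23·236 + 1
29: 5429 = 29·187 + 6
31: 5429 = 31·175 + 4
37: 5429 = 37·146 + 27
41: 5429 = 41·132 + 17
43: 5429 = 43·126 + 11
47: 5429 = 47·115 + 24
53: 5429 = 53·102 + 23
59: 5429 = 59·92 + 1
61: 5429 = 61·89

61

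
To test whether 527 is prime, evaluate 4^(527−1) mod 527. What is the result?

407

4^1 ≡ 4 (mod 527)
4^2 ≡ 4^2 = 16 ≡ 16 (mod 527)
4^4 ≡ 16^2 = 256 ≡ 256 (mod 527)
4^8 ≡ 256^2 = 65536 ≡ 188 (mod 527)
4^16 ≡ 188^2 = 35344 ≡ 35 (mod 527)
4^32 ≡ 35^2 = 1225 ≡ 171 (mod 527)
4^64 ≡ 171^2 = 29241 ≡ 256 (mod 527)
4^128 ≡ 256^2 = 65536 ≡ 188 (mod 527)
4^256 ≡ 188^2 = 35344 ≡ 35 (mod 527)
4^512 ≡ 35^2 = 1225 ≡ 171 (mod 527)
526 = 512 + 8 + 4 + 2 in binary powers of 2.
So 4^526 ≡ 171 · 188 · 256 · 16 ≡ 407 (mod 527).
Since 407 ≠ 1, base 4 is a Fermat witness: 527 is composite.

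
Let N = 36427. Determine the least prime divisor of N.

73

36427 is odd.
Digit sum 22, not divisible by 3.
Ends in 7: not divisible by 5.
7: 36427 = 7·5203 + 6
11: 36427 = 11·3311 + 6
13: 36427 = 13·2802 + 1
17: 36427 = 17·2142 + 13
19: 36427 = 19·1917 + 4
23: 36427 = 23·1583 + 18
29: 36427 = 29·1256 + 3
31: 36427 = 31·1175 + 2
37: 36427 = 37·984 + 19
41: 36427 = 41·888 + 19
43: 36427 = 43·847 + 6
47: 36427 = 47·775 + 2
53: 36427 = 53·687 + 16
59: 36427 = 59·617 + 24
61: 36427 = 61·597 + 10
67: 36427 = 67·543 + 46
71: 36427 = 71·513 + 4
73: 36427 = 73·499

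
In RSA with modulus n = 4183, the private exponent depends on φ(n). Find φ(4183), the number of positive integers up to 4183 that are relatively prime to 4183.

Factor: 4183 = 47 · 89.
φ(4183) = (47−1) · (89−1) = 46 · 88 = 4048.

4048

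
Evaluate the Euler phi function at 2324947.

Factor: 2324947 = 89 · 151 · 173.
φ(2324947) = (89−1) · (151−1) · (173−1) = 88 · 150 · 172 = 2270400.

2270400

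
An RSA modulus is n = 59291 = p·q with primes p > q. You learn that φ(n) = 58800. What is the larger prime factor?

281

φ(n) = (p−1)(q−1) = n − (p+q) + 1, so p + q = 59291 − 58800 + 1 = 492.
p and q are the roots of t² − 492t + 59291 = 0.
Discriminant: 492² − 4·59291 = 242064 − 237164 = 4900; √4900 = 70.
q = (492 − 70)/2 = 211, p = (492 + 70)/2 = 281.
Check: 211 · 281 = 59291.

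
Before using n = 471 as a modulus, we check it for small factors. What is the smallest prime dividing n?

3

471 is odd.
Digit sum 12, divisible by 3.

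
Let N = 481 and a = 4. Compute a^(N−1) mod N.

4^1 ≡ 4 (mod 481)
4^2 ≡ 4^2 = 16 ≡ 16 (mod 481)
4^4 ≡ 16^2 = 256 ≡ 256 (mod 481)
4^8 ≡ 256^2 = 65536 ≡ 120 (mod 481)
4^16 ≡ 120^2 = 14400 ≡ 451 (mod 481)
4^32 ≡ 451^2 = 203401 ≡ 419 (mod 481)
4^64 ≡ 419^2 = 175561 ≡ 477 (mod 481)
4^128 ≡ 477^2 = 227529 ≡ 16 (mod 481)
4^256 ≡ 16^2 = 256 ≡ 256 (mod 481)
480 = 256 + 128 + 64 + 32 in binary powers of 2.
So 4^480 ≡ 256 · 16 · 477 · 419 ≡ 417 (mod 481).
Since 417 ≠ 1, base 4 is a Fermat witness: 481 is composite.

417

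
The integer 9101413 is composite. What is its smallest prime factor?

9101413 is odd.
Digit sum 19, not divisible by 3.
Ends in 3: not divisible by 5.
7: 9101413 = 7·1300201 + 6
11: 9101413 = 11·827401 + 2
13: 9101413 = 13·700108 + 9
17: 9101413 = 17·535377 + 4
19: 9101413 = 19·479021 + 14
23: 9101413 = 23·395713 + 14
29: 9101413 = 29·313841 + 24
31: 9101413 = 31·293593 + 30
37: 9101413 = 37·245984 + 5
41: 9101413 = 41·221985 + 28
43: 9101413 = 43·211660 + 33
47: 9101413 = 47·193647 + 4
53: 9101413 = 53·171724 + 41
59: 9101413 = 59·154261 + 14
61: 9101413 = 61·149203 + 30
67: 9101413 = 67·135841 + 66
71: 9101413 = 71·128188 + 65
73: 9101413 = 73·124676 + 65
79: 9101413 = 79·115207 + 60
83: 9101413 = 83·109655 + 48
89: 9101413 = 89·102263 + 6
97: 9101413 = 97·93829

97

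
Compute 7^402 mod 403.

233

7^1 ≡ 7 (mod 403)
7^2 ≡ 7^2 = 49 ≡ 49 (mod 403)
7^4 ≡ 49^2 = 2401 ≡ 386 (mod 403)
7^8 ≡ 386^2 = 148996 ≡ 289 (mod 403)
7^16 ≡ 289^2 = 83521 ≡ 100 (mod 403)
7^32 ≡ 100^2 = 10000 ≡ 328 (mod 403)
7^64 ≡ 328^2 = 107584 ≡ 386 (mod 403)
7^128 ≡ 386^2 = 148996 ≡ 289 (mod 403)
7^256 ≡ 289^2 = 83521 ≡ 100 (mod 403)
402 = 256 + 128 + 16 + 2 in binary powers of 2.
So 7^402 ≡ 100 · 289 · 100 · 49 ≡ 233 (mod 403).
Since 233 ≠ 1, base 7 is a Fermat witness: 403 is composite.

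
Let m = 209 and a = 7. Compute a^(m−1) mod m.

7^1 ≡ 7 (mod 209)
7^2 ≡ 7^2 = 49 ≡ 49 (mod 209)
7^4 ≡ 49^2 = 2401 ≡ 102 (mod 209)
7^8 ≡ 102^2 = 10404 ≡ 163 (mod 209)
7^16 ≡ 163^2 = 26569 ≡ 26 (mod 209)
7^32 ≡ 26^2 = 676 ≡ 49 (mod 209)
7^64 ≡ 49^2 = 2401 ≡ 102 (mod 209)
7^128 ≡ 102^2 = 10404 ≡ 163 (mod 209)
208 = 128 + 64 + 16 in binary powers of 2.
So 7^208 ≡ 163 · 102 · 26 ≡ 64 (mod 209).
Since 64 ≠ 1, base 7 is a Fermat witness: 209 is composite.

64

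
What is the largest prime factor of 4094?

4094 = 2 · 2047
2047 = 23 · 89
89 is prime.
So 4094 = 2 · 23 · 89; the largest prime factor is 89.

89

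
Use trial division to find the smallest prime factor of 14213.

14213 is odd.
Digit sum 11, not divisible by 3.
Ends in 3: not divisible by 5.
7: 14213 = 7·2030 + 3
11: 14213 = 11·1292 + 1
13: 14213 = 13·1093 + 4
17: 14213 = 17·836 + 1
19: 14213 = 19·748 + 1
23: 14213 = 23·617 + 22
29: 14213 = 29·490 + 3
31: 14213 = 31·458 + 15
37: 14213 = 37·384 + 5
41: 14213 = 41·346 + 27
43: 14213 = 43·330 + 23
47: 14213 = 47·302 + 19
53: 14213 = 53·268 + 9
59: 14213 = 59·240 + 53
61: 14213 = 61·233

61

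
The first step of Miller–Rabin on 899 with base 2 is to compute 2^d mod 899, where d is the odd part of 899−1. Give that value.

698

899 − 1 = 898 = 2^1 · 449, so d = 449.
2^1 ≡ 2 (mod 899)
2^2 ≡ 2^2 = 4 ≡ 4 (mod 899)
2^4 ≡ 4^2 = 16 ≡ 16 (mod 899)
2^8 ≡ 16^2 = 256 ≡ 256 (mod 899)
2^16 ≡ 256^2 = 65536 ≡ 808 (mod 899)
2^32 ≡ 808^2 = 652864 ≡ 190 (mod 899)
2^64 ≡ 190^2 = 36100 ≡ 140 (mod 899)
2^128 ≡ 140^2 = 19600 ≡ 721 (mod 899)
2^256 ≡ 721^2 = 519841 ≡ 219 (mod 899)
449 = 256 + 128 + 64 + 1 in binary powers of 2.
So 2^449 ≡ 219 · 721 · 140 · 2 ≡ 698 (mod 899).
Squaring chain: 698; never reaches −1, so base 2 is a Miller–Rabin witness that 899 is composite.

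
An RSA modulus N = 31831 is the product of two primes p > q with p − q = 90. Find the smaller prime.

139

Since p = q + 90, we have 31831 = q(q + 90), so q² + 90q − 31831 = 0.
Discriminant: 90² + 4·31831 = 8100 + 127324 = 135424; √135424 = 368.
q = (−90 + 368)/2 = 139, and p = q + 90 = 229.
Check: 139 · 229 = 31831.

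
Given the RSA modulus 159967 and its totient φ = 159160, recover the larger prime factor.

φ(n) = (p−1)(q−1) = n − (p+q) + 1, so p + q = 159967 − 159160 + 1 = 808.
p and q are the roots of t² − 808t + 159967 = 0.
Discriminant: 808² − 4·159967 = 652864 − 639868 = 12996; √12996 = 114.
q = (808 − 114)/2 = 347, p = (808 + 114)/2 = 461.
Check: 347 · 461 = 159967.

461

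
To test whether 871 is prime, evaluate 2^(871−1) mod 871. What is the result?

545

2^1 ≡ 2 (mod 871)
2^2 ≡ 2^2 = 4 ≡ 4 (mod 871)
2^4 ≡ 4^2 = 16 ≡ 16 (mod 871)
2^8 ≡ 16^2 = 256 ≡ 256 (mod 871)
2^16 ≡ 256^2 = 65536 ≡ 211 (mod 871)
2^32 ≡ 211^2 = 44521 ≡ 100 (mod 871)
2^64 ≡ 100^2 = 10000 ≡ 419 (mod 871)
2^128 ≡ 419^2 = 175561 ≡ 490 (mod 871)
2^256 ≡ 490^2 = 240100 ≡ 575 (mod 871)
2^512 ≡ 575^2 = 330625 ≡ 516 (mod 871)
870 = 512 + 256 + 64 + 32 + 4 + 2 in binary powers of 2.
So 2^870 ≡ 516 · 575 · 419 · 100 · 16 · 4 ≡ 545 (mod 871).
Since 545 ≠ 1, base 2 is a Fermat witness: 871 is composite.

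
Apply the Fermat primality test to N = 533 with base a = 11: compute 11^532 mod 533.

11^1 ≡ 11 (mod 533)
11^2 ≡ 11^2 = 121 ≡ 121 (mod 533)
11^4 ≡ 121^2 = 14641 ≡ 250 (mod 533)
11^8 ≡ 250^2 = 62500 ≡ 139 (mod 533)
11^16 ≡ 139^2 = 19321 ≡ 133 (mod 533)
11^32 ≡ 133^2 = 17689 ≡ 100 (mod 533)
11^64 ≡ 100^2 = 10000 ≡ 406 (mod 533)
11^128 ≡ 406^2 = 164836 ≡ 139 (mod 533)
11^256 ≡ 139^2 = 19321 ≡ 133 (mod 533)
11^512 ≡ 133^2 = 17689 ≡ 100 (mod 533)
532 = 512 + 16 + 4 in binary powers of 2.
So 11^532 ≡ 100 · 133 · 250 ≡ 146 (mod 533).
Since 146 ≠ 1, base 11 is a Fermat witness: 533 is composite.

146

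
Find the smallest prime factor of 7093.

7093 is odd.
Digit sum 19, not divisible by 3.
Ends in 3: not divisible by 5.
7: 7093 = 7·1013 + 2
11: 7093 = 11·644 + 9
13: 7093 = 13·545 + 8
17: 7093 = 17·417 + 4
19: 7093 = 19·373 + 6
23: 7093 = 23·308 + 9
29: 7093 = 29·244 + 17
31: 7093 = 31·228 + 25
37: 7093 = 37·191 + 26
41: 7093 = 41·173

41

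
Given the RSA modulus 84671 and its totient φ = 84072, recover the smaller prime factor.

227

φ(n) = (p−1)(q−1) = n − (p+q) + 1, so p + q = 84671 − 84072 + 1 = 600.
p and q are the roots of t² − 600t + 84671 = 0.
Discriminant: 600² − 4·84671 = 360000 − 338684 = 21316; √21316 = 146.
q = (600 − 146)/2 = 227, p = (600 + 146)/2 = 373.
Check: 227 · 373 = 84671.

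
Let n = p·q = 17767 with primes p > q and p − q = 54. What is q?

Since p = q + 54, we have 17767 = q(q + 54), so q² + 54q − 17767 = 0.
Discriminant: 54² + 4·17767 = 2916 + 71068 = 73984; √73984 = 272.
q = (−54 + 272)/2 = 109, and p = q + 54 = 163.
Check: 109 · 163 = 17767.

109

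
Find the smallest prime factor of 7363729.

73

7363729 is odd.
Digit sum 37, not divisible by 3.
Ends in 9: not divisible by 5.
7: 7363729 = 7·1051961 + 2
11: 7363729 = 11·669429 + 10
13: 7363729 = 13·566440 + 9
17: 7363729 = 17·433160 + 9
19: 7363729 = 19·387564 + 13
23: 7363729 = 23·320162 + 3
29: 7363729 = 29·253921 + 20
31: 7363729 = 31·237539 + 20
37: 7363729 = 37·199019 + 26
41: 7363729 = 41·179603 + 6
43: 7363729 = 43·171249 + 22
47: 7363729 = 47·156675 + 4
53: 7363729 = 53·138938 + 15
59: 7363729 = 59·124808 + 57
61: 7363729 = 61·120716 + 53
67: 7363729 = 67·109906 + 27
71: 7363729 = 71·103714 + 35
73: 7363729 = 73·100873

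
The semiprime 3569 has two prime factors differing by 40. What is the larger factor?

Since p = q + 40, we have 3569 = q(q + 40), so q² + 40q − 3569 = 0.
Discriminant: 40² + 4·3569 = 1600 + 14276 = 15876; √15876 = 126.
q = (−40 + 126)/2 = 43, and p = q + 40 = 83.
Check: 43 · 83 = 3569.

83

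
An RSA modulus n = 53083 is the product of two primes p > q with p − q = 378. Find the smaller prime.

Since p = q + 378, we have 53083 = q(q + 378), so q² + 378q − 53083 = 0.
Discriminant: 378² + 4·53083 = 142884 + 212332 = 355216; √355216 = 596.
q = (−378 + 596)/2 = 109, and p = q + 378 = 487.
Check: 109 · 487 = 53083.

109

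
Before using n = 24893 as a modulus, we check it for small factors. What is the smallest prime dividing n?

11

24893 is odd.
Digit sum 26, not divisible by 3.
Ends in 3: not divisible by 5.
7: 24893 = 7·3556 + 1
11: 24893 = 11·2263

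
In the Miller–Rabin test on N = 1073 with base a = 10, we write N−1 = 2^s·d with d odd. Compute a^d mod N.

1073 − 1 = 1072 = 2^4 · 67, so d = 67.
10^1 ≡ 10 (mod 1073)
10^2 ≡ 10^2 = 100 ≡ 100 (mod 1073)
10^4 ≡ 100^2 = 10000 ≡ 343 (mod 1073)
10^8 ≡ 343^2 = 117649 ≡ 692 (mod 1073)
10^16 ≡ 692^2 = 478864 ≡ 306 (mod 1073)
10^32 ≡ 306^2 = 93636 ≡ 285 (mod 1073)
10^64 ≡ 285^2 = 81225 ≡ 750 (mod 1073)
67 = 64 + 2 + 1 in binary powers of 2.
So 10^67 ≡ 750 · 100 · 10 ≡ 1046 (mod 1073).
Squaring chain: 1046 → 729 → 306 → 285; never reaches −1, so base 10 is a Miller–Rabin witness that 1073 is composite.

1046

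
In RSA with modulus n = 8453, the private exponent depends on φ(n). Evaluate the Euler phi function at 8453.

Factor: 8453 = 79 · 107.
φ(8453) = (79−1) · (107−1) = 78 · 106 = 8268.

8268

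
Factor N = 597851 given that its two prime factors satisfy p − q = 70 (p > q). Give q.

Since p = q + 70, we have 597851 = q(q + 70), so q² + 70q − 597851 = 0.
Discriminant: 70² + 4·597851 = 4900 + 2391404 = 2396304; √2396304 = 1548.
q = (−70 + 1548)/2 = 739, and p = q + 70 = 809.
Check: 739 · 809 = 597851.

739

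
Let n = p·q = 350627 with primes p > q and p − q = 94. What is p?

Since p = q + 94, we have 350627 = q(q + 94), so q² + 94q − 350627 = 0.
Discriminant: 94² + 4·350627 = 8836 + 1402508 = 1411344; √1411344 = 1188.
q = (−94 + 1188)/2 = 547, and p = q + 94 = 641.
Check: 547 · 641 = 350627.

641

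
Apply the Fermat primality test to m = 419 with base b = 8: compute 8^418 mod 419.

1

8^1 ≡ 8 (mod 419)
8^2 ≡ 8^2 = 64 ≡ 64 (mod 419)
8^4 ≡ 64^2 = 4096 ≡ 325 (mod 419)
8^8 ≡ 325^2 = 105625 ≡ 37 (mod 419)
8^16 ≡ 37^2 = 1369 ≡ 112 (mod 419)
8^32 ≡ 112^2 = 12544 ≡ 393 (mod 419)
8^64 ≡ 393^2 = 154449 ≡ 257 (mod 419)
8^128 ≡ 257^2 = 66049 ≡ 266 (mod 419)
8^256 ≡ 266^2 = 70756 ≡ 364 (mod 419)
418 = 256 + 128 + 32 + 2 in binary powers of 2.
So 8^418 ≡ 364 · 266 · 393 · 64 ≡ 1 (mod 419).
Since the result is 1, base 8 gives no evidence that 419 is composite.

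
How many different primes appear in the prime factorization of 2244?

2244 = 2^2 · 561
561 = 3 · 187
187 = 11 · 17
2244 = 2^2 · 3 · 11 · 17, which has 4 distinct prime factors.

4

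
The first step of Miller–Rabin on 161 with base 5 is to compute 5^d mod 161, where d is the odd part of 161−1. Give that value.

161 − 1 = 160 = 2^5 · 5, so d = 5.
5^1 ≡ 5 (mod 161)
5^2 ≡ 5^2 = 25 ≡ 25 (mod 161)
5^4 ≡ 25^2 = 625 ≡ 142 (mod 161)
5 = 4 + 1 in binary powers of 2.
So 5^5 ≡ 142 · 5 ≡ 66 (mod 161).
Squaring chain: 66 → 9 → 81 → 121 → 151; never reaches −1, so base 5 is a Miller–Rabin witness that 161 is composite.

66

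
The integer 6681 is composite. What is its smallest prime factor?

6681 is odd.
Digit sum 21, divisible by 3.

3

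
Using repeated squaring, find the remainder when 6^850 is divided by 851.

6^1 ≡ 6 (mod 851)
6^2 ≡ 6^2 = 36 ≡ 36 (mod 851)
6^4 ≡ 36^2 = 1296 ≡ 445 (mod 851)
6^8 ≡ 445^2 = 198025 ≡ 593 (mod 851)
6^16 ≡ 593^2 = 351649 ≡ 186 (mod 851)
6^32 ≡ 186^2 = 34596 ≡ 556 (mod 851)
6^64 ≡ 556^2 = 309136 ≡ 223 (mod 851)
6^128 ≡ 223^2 = 49729 ≡ 371 (mod 851)
6^256 ≡ 371^2 = 137641 ≡ 630 (mod 851)
6^512 ≡ 630^2 = 396900 ≡ 334 (mod 851)
850 = 512 + 256 + 64 + 16 + 2 in binary powers of 2.
So 6^850 ≡ 334 · 630 · 223 · 186 · 36 ≡ 147 (mod 851).
Since 147 ≠ 1, base 6 is a Fermat witness: 851 is composite.

147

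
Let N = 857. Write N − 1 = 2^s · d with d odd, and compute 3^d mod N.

857 − 1 = 856 = 2^3 · 107, so d = 107.
3^1 ≡ 3 (mod 857)
3^2 ≡ 3^2 = 9 ≡ 9 (mod 857)
3^4 ≡ 9^2 = 81 ≡ 81 (mod 857)
3^8 ≡ 81^2 = 6561 ≡ 562 (mod 857)
3^16 ≡ 562^2 = 315844 ≡ 468 (mod 857)
3^32 ≡ 468^2 = 219024 ≡ 489 (mod 857)
3^64 ≡ 489^2 = 239121 ≡ 18 (mod 857)
107 = 64 + 32 + 8 + 2 + 1 in binary powers of 2.
So 3^107 ≡ 18 · 489 · 562 · 9 · 3 ≡ 669 (mod 857).
Squaring chain: 669 → 207 → 856; reaches −1, so base 3 does not prove 857 composite.

669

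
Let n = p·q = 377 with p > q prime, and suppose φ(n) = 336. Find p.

φ(n) = (p−1)(q−1) = n − (p+q) + 1, so p + q = 377 − 336 + 1 = 42.
p and q are the roots of t² − 42t + 377 = 0.
Discriminant: 42² − 4·377 = 1764 − 1508 = 256; √256 = 16.
q = (42 − 16)/2 = 13, p = (42 + 16)/2 = 29.
Check: 13 · 29 = 377.

29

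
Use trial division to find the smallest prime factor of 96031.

96031 is odd.
Digit sum 19, not divisible by 3.
Ends in 1: not divisible by 5.
7: 96031 = 7·13718 + 5
11: 96031 = 11·8730 + 1
13: 96031 = 13·7387

13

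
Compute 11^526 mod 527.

485

11^1 ≡ 11 (mod 527)
11^2 ≡ 11^2 = 121 ≡ 121 (mod 527)
11^4 ≡ 121^2 = 14641 ≡ 412 (mod 527)
11^8 ≡ 412^2 = 169744 ≡ 50 (mod 527)
11^16 ≡ 50^2 = 2500 ≡ 392 (mod 527)
11^32 ≡ 392^2 = 153664 ≡ 307 (mod 527)
11^64 ≡ 307^2 = 94249 ≡ 443 (mod 527)
11^128 ≡ 443^2 = 196249 ≡ 205 (mod 527)
11^256 ≡ 205^2 = 42025 ≡ 392 (mod 527)
11^512 ≡ 392^2 = 153664 ≡ 307 (mod 527)
526 = 512 + 8 + 4 + 2 in binary powers of 2.
So 11^526 ≡ 307 · 50 · 412 · 121 ≡ 485 (mod 527).
Since 485 ≠ 1, base 11 is a Fermat witness: 527 is composite.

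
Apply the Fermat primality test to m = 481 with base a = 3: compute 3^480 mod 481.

417

3^1 ≡ 3 (mod 481)
3^2 ≡ 3^2 = 9 ≡ 9 (mod 481)
3^4 ≡ 9^2 = 81 ≡ 81 (mod 481)
3^8 ≡ 81^2 = 6561 ≡ 308 (mod 481)
3^16 ≡ 308^2 = 94864 ≡ 107 (mod 481)
3^32 ≡ 107^2 = 11449 ≡ 386 (mod 481)
3^64 ≡ 386^2 = 148996 ≡ 367 (mod 481)
3^128 ≡ 367^2 = 134689 ≡ 9 (mod 481)
3^256 ≡ 9^2 = 81 ≡ 81 (mod 481)
480 = 256 + 128 + 64 + 32 in binary powers of 2.
So 3^480 ≡ 81 · 9 · 367 · 386 ≡ 417 (mod 481).
Since 417 ≠ 1, base 3 is a Fermat witness: 481 is composite.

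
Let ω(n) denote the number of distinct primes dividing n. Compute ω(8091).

8091 = 3^2 · 899
899 = 29 · 31
8091 = 3^2 · 29 · 31, which has 3 distinct prime factors.

3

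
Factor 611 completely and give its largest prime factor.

611 = 13 · 47
47 is prime.
So 611 = 13 · 47; the largest prime factor is 47.

47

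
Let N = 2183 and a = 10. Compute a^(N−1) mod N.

972

10^1 ≡ 10 (mod 2183)
10^2 ≡ 10^2 = 100 ≡ 100 (mod 2183)
10^4 ≡ 100^2 = 10000 ≡ 1268 (mod 2183)
10^8 ≡ 1268^2 = 1607824 ≡ 1136 (mod 2183)
10^16 ≡ 1136^2 = 1290496 ≡ 343 (mod 2183)
10^32 ≡ 343^2 = 117649 ≡ 1950 (mod 2183)
10^64 ≡ 1950^2 = 3802500 ≡ 1897 (mod 2183)
10^128 ≡ 1897^2 = 3598609 ≡ 1025 (mod 2183)
10^256 ≡ 1025^2 = 1050625 ≡ 602 (mod 2183)
10^512 ≡ 602^2 = 362404 ≡ 26 (mod 2183)
10^1024 ≡ 26^2 = 676 ≡ 676 (mod 2183)
10^2048 ≡ 676^2 = 456976 ≡ 729 (mod 2183)
2182 = 2048 + 128 + 4 + 2 in binary powers of 2.
So 10^2182 ≡ 729 · 1025 · 1268 · 100 ≡ 972 (mod 2183).
Since 972 ≠ 1, base 10 is a Fermat witness: 2183 is composite.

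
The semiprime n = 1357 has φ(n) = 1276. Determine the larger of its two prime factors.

59

φ(n) = (p−1)(q−1) = n − (p+q) + 1, so p + q = 1357 − 1276 + 1 = 82.
p and q are the roots of t² − 82t + 1357 = 0.
Discriminant: 82² − 4·1357 = 6724 − 5428 = 1296; √1296 = 36.
q = (82 − 36)/2 = 23, p = (82 + 36)/2 = 59.
Check: 23 · 59 = 1357.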